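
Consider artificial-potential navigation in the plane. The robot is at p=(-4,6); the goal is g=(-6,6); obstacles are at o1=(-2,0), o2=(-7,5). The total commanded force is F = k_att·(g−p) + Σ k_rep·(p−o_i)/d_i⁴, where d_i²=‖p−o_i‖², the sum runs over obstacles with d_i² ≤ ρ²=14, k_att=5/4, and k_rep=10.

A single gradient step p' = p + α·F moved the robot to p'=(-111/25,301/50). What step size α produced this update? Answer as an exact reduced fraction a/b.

α = 1/5

F_att = 5/4·(g−p) = 5/4·(-2,0) = (-2.5000,0.0000)
o1: d²=40 > ρ²=14 → inactive
o2: d²=10 ≤ ρ²=14; F_rep = 10·(3,1)/10² = (0.3000,0.1000)
F = F_att + ΣF_rep = (-2.2000,0.1000)
Δp = p'−p = (-0.4400,0.0200); α = Δx/Fx = (-11/25) / (-11/5) = 1/5
check: Δy/Fy = (1/50) / (1/10) = 1/5 ✓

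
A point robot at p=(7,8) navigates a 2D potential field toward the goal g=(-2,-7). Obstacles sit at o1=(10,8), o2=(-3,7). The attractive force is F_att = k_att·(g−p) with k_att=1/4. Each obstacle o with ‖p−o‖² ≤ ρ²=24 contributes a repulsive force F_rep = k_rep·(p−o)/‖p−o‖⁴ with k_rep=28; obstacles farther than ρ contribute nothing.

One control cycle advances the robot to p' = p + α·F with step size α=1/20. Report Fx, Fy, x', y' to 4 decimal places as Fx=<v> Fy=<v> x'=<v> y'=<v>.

F_att = 1/4·(g−p) = 1/4·(-9,-15) = (-2.2500,-3.7500)
o1: d²=9 ≤ ρ²=24; F_rep = 28·(-3,0)/9² = (-1.0370,0.0000)
o2: d²=101 > ρ²=24 → inactive
F = F_att + ΣF_rep = (-3.2870,-3.7500)
p' = p + 1/20·F = (6.8356,7.8125)

Fx=-3.2870 Fy=-3.7500 x'=6.8356 y'=7.8125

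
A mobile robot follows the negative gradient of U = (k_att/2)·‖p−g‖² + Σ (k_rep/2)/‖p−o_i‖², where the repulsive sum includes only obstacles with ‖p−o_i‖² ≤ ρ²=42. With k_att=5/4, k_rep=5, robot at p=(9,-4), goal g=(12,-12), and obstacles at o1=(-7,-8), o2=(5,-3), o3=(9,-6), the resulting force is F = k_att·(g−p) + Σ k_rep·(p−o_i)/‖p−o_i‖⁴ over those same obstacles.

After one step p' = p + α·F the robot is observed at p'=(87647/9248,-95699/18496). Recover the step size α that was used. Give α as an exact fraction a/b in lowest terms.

F_att = 5/4·(g−p) = 5/4·(3,-8) = (3.7500,-10.0000)
o1: d²=272 > ρ²=42 → inactive
o2: d²=17 ≤ ρ²=42; F_rep = 5·(4,-1)/17² = (0.0692,-0.0173)
o3: d²=4 ≤ ρ²=42; F_rep = 5·(0,2)/4² = (0.0000,0.6250)
F = F_att + ΣF_rep = (3.8192,-9.3923)
Δp = p'−p = (0.4774,-1.1740); α = Δx/Fx = (4415/9248) / (4415/1156) = 1/8
check: Δy/Fy = (-21715/18496) / (-21715/2312) = 1/8 ✓

α = 1/8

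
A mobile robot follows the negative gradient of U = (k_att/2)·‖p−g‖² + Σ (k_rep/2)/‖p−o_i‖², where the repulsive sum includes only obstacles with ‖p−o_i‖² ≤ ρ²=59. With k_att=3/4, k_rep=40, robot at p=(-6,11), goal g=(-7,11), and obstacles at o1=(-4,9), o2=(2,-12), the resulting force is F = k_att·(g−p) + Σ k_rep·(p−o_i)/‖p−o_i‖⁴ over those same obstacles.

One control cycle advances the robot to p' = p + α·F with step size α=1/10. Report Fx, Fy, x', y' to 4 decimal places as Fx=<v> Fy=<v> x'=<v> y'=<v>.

F_att = 3/4·(g−p) = 3/4·(-1,0) = (-0.7500,0.0000)
o1: d²=8 ≤ ρ²=59; F_rep = 40·(-2,2)/8² = (-1.2500,1.2500)
o2: d²=593 > ρ²=59 → inactive
F = F_att + ΣF_rep = (-2.0000,1.2500)
p' = p + 1/10·F = (-6.2000,11.1250)

Fx=-2.0000 Fy=1.2500 x'=-6.2000 y'=11.1250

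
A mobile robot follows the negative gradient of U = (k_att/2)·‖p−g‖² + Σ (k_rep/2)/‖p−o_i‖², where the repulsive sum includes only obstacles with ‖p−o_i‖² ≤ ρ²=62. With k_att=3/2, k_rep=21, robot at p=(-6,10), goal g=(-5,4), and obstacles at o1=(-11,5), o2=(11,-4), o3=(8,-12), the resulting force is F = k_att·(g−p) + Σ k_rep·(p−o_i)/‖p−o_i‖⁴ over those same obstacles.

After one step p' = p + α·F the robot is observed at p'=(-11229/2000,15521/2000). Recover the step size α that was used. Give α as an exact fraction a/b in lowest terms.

α = 1/4

F_att = 3/2·(g−p) = 3/2·(1,-6) = (1.5000,-9.0000)
o1: d²=50 ≤ ρ²=62; F_rep = 21·(5,5)/50² = (0.0420,0.0420)
o2: d²=485 > ρ²=62 → inactive
o3: d²=680 > ρ²=62 → inactive
F = F_att + ΣF_rep = (1.5420,-8.9580)
Δp = p'−p = (0.3855,-2.2395); α = Δx/Fx = (771/2000) / (771/500) = 1/4
check: Δy/Fy = (-4479/2000) / (-4479/500) = 1/4 ✓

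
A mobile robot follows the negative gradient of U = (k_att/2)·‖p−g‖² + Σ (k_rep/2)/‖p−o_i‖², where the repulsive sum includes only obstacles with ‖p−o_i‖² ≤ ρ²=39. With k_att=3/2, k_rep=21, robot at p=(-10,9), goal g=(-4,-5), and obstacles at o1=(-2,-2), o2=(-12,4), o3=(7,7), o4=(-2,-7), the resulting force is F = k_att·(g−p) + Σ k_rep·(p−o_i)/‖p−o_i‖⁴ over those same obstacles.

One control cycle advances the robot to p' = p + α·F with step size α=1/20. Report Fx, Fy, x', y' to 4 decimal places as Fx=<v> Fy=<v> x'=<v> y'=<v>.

Fx=9.0499 Fy=-20.8751 x'=-9.5475 y'=7.9562

F_att = 3/2·(g−p) = 3/2·(6,-14) = (9.0000,-21.0000)
o1: d²=185 > ρ²=39 → inactive
o2: d²=29 ≤ ρ²=39; F_rep = 21·(2,5)/29² = (0.0499,0.1249)
o3: d²=293 > ρ²=39 → inactive
o4: d²=320 > ρ²=39 → inactive
F = F_att + ΣF_rep = (9.0499,-20.8751)
p' = p + 1/20·F = (-9.5475,7.9562)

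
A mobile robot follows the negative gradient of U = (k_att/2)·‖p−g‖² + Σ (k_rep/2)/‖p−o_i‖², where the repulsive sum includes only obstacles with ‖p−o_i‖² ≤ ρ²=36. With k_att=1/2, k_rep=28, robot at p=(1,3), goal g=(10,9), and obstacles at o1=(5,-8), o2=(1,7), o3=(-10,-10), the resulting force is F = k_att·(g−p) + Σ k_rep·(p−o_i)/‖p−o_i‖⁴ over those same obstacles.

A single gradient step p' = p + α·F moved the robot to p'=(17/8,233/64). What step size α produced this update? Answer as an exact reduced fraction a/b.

α = 1/4

F_att = 1/2·(g−p) = 1/2·(9,6) = (4.5000,3.0000)
o1: d²=137 > ρ²=36 → inactive
o2: d²=16 ≤ ρ²=36; F_rep = 28·(0,-4)/16² = (0.0000,-0.4375)
o3: d²=290 > ρ²=36 → inactive
F = F_att + ΣF_rep = (4.5000,2.5625)
Δp = p'−p = (1.1250,0.6406); α = Δx/Fx = (9/8) / (9/2) = 1/4
check: Δy/Fy = (41/64) / (41/16) = 1/4 ✓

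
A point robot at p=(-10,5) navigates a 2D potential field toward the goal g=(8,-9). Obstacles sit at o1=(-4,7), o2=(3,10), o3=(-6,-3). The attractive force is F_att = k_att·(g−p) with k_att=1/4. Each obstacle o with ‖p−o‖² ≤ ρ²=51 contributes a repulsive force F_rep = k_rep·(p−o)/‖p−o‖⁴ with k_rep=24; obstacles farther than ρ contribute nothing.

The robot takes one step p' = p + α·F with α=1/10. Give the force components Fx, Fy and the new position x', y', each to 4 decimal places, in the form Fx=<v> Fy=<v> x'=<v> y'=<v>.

F_att = 1/4·(g−p) = 1/4·(18,-14) = (4.5000,-3.5000)
o1: d²=40 ≤ ρ²=51; F_rep = 24·(-6,-2)/40² = (-0.0900,-0.0300)
o2: d²=194 > ρ²=51 → inactive
o3: d²=80 > ρ²=51 → inactive
F = F_att + ΣF_rep = (4.4100,-3.5300)
p' = p + 1/10·F = (-9.5590,4.6470)

Fx=4.4100 Fy=-3.5300 x'=-9.5590 y'=4.6470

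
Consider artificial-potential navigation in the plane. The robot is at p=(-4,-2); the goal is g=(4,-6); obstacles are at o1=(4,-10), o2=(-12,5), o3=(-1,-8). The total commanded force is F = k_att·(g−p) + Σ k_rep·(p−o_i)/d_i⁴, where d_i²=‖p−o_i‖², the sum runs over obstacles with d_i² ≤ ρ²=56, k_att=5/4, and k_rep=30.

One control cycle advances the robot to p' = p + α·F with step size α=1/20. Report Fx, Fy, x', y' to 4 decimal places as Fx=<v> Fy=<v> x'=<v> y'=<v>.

Fx=9.9556 Fy=-4.9111 x'=-3.5022 y'=-2.2456

F_att = 5/4·(g−p) = 5/4·(8,-4) = (10.0000,-5.0000)
o1: d²=128 > ρ²=56 → inactive
o2: d²=113 > ρ²=56 → inactive
o3: d²=45 ≤ ρ²=56; F_rep = 30·(-3,6)/45² = (-0.0444,0.0889)
F = F_att + ΣF_rep = (9.9556,-4.9111)
p' = p + 1/20·F = (-3.5022,-2.2456)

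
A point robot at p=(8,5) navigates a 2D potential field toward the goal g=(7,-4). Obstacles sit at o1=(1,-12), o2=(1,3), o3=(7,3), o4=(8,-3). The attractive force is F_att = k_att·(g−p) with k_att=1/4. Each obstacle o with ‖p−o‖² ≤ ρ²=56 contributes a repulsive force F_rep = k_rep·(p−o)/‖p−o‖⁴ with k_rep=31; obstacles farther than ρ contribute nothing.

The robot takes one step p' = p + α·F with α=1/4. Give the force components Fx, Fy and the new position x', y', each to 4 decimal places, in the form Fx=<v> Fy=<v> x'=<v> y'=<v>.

F_att = 1/4·(g−p) = 1/4·(-1,-9) = (-0.2500,-2.2500)
o1: d²=338 > ρ²=56 → inactive
o2: d²=53 ≤ ρ²=56; F_rep = 31·(7,2)/53² = (0.0773,0.0221)
o3: d²=5 ≤ ρ²=56; F_rep = 31·(1,2)/5² = (1.2400,2.4800)
o4: d²=64 > ρ²=56 → inactive
F = F_att + ΣF_rep = (1.0673,0.2521)
p' = p + 1/4·F = (8.2668,5.0630)

Fx=1.0673 Fy=0.2521 x'=8.2668 y'=5.0630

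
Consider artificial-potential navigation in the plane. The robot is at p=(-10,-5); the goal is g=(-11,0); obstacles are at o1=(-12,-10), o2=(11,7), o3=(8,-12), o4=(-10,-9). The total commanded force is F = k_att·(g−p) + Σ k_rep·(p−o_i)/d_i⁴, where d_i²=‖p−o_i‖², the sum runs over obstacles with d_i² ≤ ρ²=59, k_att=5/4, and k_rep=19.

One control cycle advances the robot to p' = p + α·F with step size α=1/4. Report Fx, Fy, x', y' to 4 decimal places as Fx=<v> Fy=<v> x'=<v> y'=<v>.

Fx=-1.2048 Fy=6.6598 x'=-10.3012 y'=-3.3350

F_att = 5/4·(g−p) = 5/4·(-1,5) = (-1.2500,6.2500)
o1: d²=29 ≤ ρ²=59; F_rep = 19·(2,5)/29² = (0.0452,0.1130)
o2: d²=585 > ρ²=59 → inactive
o3: d²=373 > ρ²=59 → inactive
o4: d²=16 ≤ ρ²=59; F_rep = 19·(0,4)/16² = (0.0000,0.2969)
F = F_att + ΣF_rep = (-1.2048,6.6598)
p' = p + 1/4·F = (-10.3012,-3.3350)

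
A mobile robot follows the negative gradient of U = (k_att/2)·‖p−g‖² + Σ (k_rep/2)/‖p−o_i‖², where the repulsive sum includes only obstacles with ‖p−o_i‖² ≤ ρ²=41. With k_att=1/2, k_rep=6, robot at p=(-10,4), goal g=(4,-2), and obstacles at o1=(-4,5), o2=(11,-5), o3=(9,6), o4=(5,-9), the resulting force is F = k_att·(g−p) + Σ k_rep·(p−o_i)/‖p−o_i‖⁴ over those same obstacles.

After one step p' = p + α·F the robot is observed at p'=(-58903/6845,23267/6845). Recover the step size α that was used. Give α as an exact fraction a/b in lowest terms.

F_att = 1/2·(g−p) = 1/2·(14,-6) = (7.0000,-3.0000)
o1: d²=37 ≤ ρ²=41; F_rep = 6·(-6,-1)/37² = (-0.0263,-0.0044)
o2: d²=522 > ρ²=41 → inactive
o3: d²=365 > ρ²=41 → inactive
o4: d²=394 > ρ²=41 → inactive
F = F_att + ΣF_rep = (6.9737,-3.0044)
Δp = p'−p = (1.3947,-0.6009); α = Δx/Fx = (9547/6845) / (9547/1369) = 1/5
check: Δy/Fy = (-4113/6845) / (-4113/1369) = 1/5 ✓

α = 1/5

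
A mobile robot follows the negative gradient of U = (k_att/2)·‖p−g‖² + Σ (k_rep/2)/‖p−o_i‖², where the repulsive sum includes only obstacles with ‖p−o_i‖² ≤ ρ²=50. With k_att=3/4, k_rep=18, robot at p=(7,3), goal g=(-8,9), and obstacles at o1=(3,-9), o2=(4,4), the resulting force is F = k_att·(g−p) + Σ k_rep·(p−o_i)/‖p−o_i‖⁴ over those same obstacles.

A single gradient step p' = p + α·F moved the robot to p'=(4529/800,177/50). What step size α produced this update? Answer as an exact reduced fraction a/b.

α = 1/8

F_att = 3/4·(g−p) = 3/4·(-15,6) = (-11.2500,4.5000)
o1: d²=160 > ρ²=50 → inactive
o2: d²=10 ≤ ρ²=50; F_rep = 18·(3,-1)/10² = (0.5400,-0.1800)
F = F_att + ΣF_rep = (-10.7100,4.3200)
Δp = p'−p = (-1.3388,0.5400); α = Δx/Fx = (-1071/800) / (-1071/100) = 1/8
check: Δy/Fy = (27/50) / (108/25) = 1/8 ✓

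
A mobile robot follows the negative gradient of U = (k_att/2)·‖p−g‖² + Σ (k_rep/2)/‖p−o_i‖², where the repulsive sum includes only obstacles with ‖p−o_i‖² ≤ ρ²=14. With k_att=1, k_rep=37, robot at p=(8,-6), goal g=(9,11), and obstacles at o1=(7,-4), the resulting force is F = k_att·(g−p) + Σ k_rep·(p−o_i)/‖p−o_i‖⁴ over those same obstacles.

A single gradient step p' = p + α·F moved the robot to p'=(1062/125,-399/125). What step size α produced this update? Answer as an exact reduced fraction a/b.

F_att = 1·(g−p) = 1·(1,17) = (1.0000,17.0000)
o1: d²=5 ≤ ρ²=14; F_rep = 37·(1,-2)/5² = (1.4800,-2.9600)
F = F_att + ΣF_rep = (2.4800,14.0400)
Δp = p'−p = (0.4960,2.8080); α = Δx/Fx = (62/125) / (62/25) = 1/5
check: Δy/Fy = (351/125) / (351/25) = 1/5 ✓

α = 1/5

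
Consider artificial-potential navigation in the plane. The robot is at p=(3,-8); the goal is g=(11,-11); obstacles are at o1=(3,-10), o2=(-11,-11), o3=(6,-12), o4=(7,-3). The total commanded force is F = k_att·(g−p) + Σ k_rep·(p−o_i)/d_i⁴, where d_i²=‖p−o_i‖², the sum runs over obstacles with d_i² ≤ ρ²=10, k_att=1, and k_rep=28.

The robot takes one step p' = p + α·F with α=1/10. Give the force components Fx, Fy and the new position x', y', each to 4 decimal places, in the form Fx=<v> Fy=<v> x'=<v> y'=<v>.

F_att = 1·(g−p) = 1·(8,-3) = (8.0000,-3.0000)
o1: d²=4 ≤ ρ²=10; F_rep = 28·(0,2)/4² = (0.0000,3.5000)
o2: d²=205 > ρ²=10 → inactive
o3: d²=25 > ρ²=10 → inactive
o4: d²=41 > ρ²=10 → inactive
F = F_att + ΣF_rep = (8.0000,0.5000)
p' = p + 1/10·F = (3.8000,-7.9500)

Fx=8.0000 Fy=0.5000 x'=3.8000 y'=-7.9500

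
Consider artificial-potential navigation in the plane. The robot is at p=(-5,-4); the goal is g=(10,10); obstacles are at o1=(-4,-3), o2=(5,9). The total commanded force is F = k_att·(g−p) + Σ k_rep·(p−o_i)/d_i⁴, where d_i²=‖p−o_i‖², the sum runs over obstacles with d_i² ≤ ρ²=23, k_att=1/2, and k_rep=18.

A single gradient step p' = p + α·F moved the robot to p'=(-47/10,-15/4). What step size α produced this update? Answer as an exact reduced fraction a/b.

F_att = 1/2·(g−p) = 1/2·(15,14) = (7.5000,7.0000)
o1: d²=2 ≤ ρ²=23; F_rep = 18·(-1,-1)/2² = (-4.5000,-4.5000)
o2: d²=269 > ρ²=23 → inactive
F = F_att + ΣF_rep = (3.0000,2.5000)
Δp = p'−p = (0.3000,0.2500); α = Δx/Fx = (3/10) / (3) = 1/10
check: Δy/Fy = (1/4) / (5/2) = 1/10 ✓

α = 1/10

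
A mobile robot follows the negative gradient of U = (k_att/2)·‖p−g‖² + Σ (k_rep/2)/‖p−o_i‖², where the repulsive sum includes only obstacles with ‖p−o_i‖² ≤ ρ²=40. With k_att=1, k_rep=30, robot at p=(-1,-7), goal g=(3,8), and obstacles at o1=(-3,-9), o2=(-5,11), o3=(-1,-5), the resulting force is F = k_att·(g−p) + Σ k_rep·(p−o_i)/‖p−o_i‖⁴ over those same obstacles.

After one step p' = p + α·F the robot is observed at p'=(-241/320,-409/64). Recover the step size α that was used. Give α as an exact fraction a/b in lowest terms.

F_att = 1·(g−p) = 1·(4,15) = (4.0000,15.0000)
o1: d²=8 ≤ ρ²=40; F_rep = 30·(2,2)/8² = (0.9375,0.9375)
o2: d²=340 > ρ²=40 → inactive
o3: d²=4 ≤ ρ²=40; F_rep = 30·(0,-2)/4² = (0.0000,-3.7500)
F = F_att + ΣF_rep = (4.9375,12.1875)
Δp = p'−p = (0.2469,0.6094); α = Δx/Fx = (79/320) / (79/16) = 1/20
check: Δy/Fy = (39/64) / (195/16) = 1/20 ✓

α = 1/20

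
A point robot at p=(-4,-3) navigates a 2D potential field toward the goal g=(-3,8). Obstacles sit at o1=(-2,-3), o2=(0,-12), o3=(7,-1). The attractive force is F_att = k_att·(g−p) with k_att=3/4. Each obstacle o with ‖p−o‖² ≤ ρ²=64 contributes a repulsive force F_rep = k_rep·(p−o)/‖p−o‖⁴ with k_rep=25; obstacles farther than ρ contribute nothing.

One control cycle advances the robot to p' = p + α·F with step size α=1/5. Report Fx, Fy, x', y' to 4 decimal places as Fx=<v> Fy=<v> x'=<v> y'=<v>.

F_att = 3/4·(g−p) = 3/4·(1,11) = (0.7500,8.2500)
o1: d²=4 ≤ ρ²=64; F_rep = 25·(-2,0)/4² = (-3.1250,0.0000)
o2: d²=97 > ρ²=64 → inactive
o3: d²=125 > ρ²=64 → inactive
F = F_att + ΣF_rep = (-2.3750,8.2500)
p' = p + 1/5·F = (-4.4750,-1.3500)

Fx=-2.3750 Fy=8.2500 x'=-4.4750 y'=-1.3500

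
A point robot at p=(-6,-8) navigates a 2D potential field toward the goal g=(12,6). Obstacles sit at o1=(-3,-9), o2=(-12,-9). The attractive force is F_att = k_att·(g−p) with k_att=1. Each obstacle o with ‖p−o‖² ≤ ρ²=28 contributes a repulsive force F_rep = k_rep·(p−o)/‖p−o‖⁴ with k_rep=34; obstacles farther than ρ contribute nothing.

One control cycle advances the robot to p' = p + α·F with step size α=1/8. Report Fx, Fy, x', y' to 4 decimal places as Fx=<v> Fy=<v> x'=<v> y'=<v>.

Fx=16.9800 Fy=14.3400 x'=-3.8775 y'=-6.2075

F_att = 1·(g−p) = 1·(18,14) = (18.0000,14.0000)
o1: d²=10 ≤ ρ²=28; F_rep = 34·(-3,1)/10² = (-1.0200,0.3400)
o2: d²=37 > ρ²=28 → inactive
F = F_att + ΣF_rep = (16.9800,14.3400)
p' = p + 1/8·F = (-3.8775,-6.2075)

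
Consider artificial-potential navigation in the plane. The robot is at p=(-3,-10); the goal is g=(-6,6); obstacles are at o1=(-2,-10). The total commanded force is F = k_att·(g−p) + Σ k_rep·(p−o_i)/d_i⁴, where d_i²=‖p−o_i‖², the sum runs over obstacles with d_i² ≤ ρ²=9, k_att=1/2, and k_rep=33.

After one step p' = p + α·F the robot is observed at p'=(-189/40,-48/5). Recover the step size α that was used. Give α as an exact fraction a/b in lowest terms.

F_att = 1/2·(g−p) = 1/2·(-3,16) = (-1.5000,8.0000)
o1: d²=1 ≤ ρ²=9; F_rep = 33·(-1,0)/1² = (-33.0000,0.0000)
F = F_att + ΣF_rep = (-34.5000,8.0000)
Δp = p'−p = (-1.7250,0.4000); α = Δx/Fx = (-69/40) / (-69/2) = 1/20
check: Δy/Fy = (2/5) / (8) = 1/20 ✓

α = 1/20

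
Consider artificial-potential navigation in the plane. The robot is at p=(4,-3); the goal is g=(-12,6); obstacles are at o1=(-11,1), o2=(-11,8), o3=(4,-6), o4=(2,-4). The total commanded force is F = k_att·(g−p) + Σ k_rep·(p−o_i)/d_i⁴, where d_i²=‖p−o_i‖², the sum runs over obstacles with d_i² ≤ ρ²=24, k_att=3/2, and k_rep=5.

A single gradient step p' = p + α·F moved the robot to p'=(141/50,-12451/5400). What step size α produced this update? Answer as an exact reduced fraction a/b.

α = 1/20

F_att = 3/2·(g−p) = 3/2·(-16,9) = (-24.0000,13.5000)
o1: d²=241 > ρ²=24 → inactive
o2: d²=346 > ρ²=24 → inactive
o3: d²=9 ≤ ρ²=24; F_rep = 5·(0,3)/9² = (0.0000,0.1852)
o4: d²=5 ≤ ρ²=24; F_rep = 5·(2,1)/5² = (0.4000,0.2000)
F = F_att + ΣF_rep = (-23.6000,13.8852)
Δp = p'−p = (-1.1800,0.6943); α = Δx/Fx = (-59/50) / (-118/5) = 1/20
check: Δy/Fy = (3749/5400) / (3749/270) = 1/20 ✓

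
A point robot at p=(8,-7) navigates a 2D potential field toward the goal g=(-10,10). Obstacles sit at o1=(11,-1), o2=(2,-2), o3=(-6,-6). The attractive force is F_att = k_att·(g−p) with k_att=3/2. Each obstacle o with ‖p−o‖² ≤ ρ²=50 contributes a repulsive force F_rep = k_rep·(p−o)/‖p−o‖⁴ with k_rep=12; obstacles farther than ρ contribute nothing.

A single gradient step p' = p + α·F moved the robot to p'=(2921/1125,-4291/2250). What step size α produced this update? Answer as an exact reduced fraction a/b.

α = 1/5

F_att = 3/2·(g−p) = 3/2·(-18,17) = (-27.0000,25.5000)
o1: d²=45 ≤ ρ²=50; F_rep = 12·(-3,-6)/45² = (-0.0178,-0.0356)
o2: d²=61 > ρ²=50 → inactive
o3: d²=197 > ρ²=50 → inactive
F = F_att + ΣF_rep = (-27.0178,25.4644)
Δp = p'−p = (-5.4036,5.0929); α = Δx/Fx = (-6079/1125) / (-6079/225) = 1/5
check: Δy/Fy = (11459/2250) / (11459/450) = 1/5 ✓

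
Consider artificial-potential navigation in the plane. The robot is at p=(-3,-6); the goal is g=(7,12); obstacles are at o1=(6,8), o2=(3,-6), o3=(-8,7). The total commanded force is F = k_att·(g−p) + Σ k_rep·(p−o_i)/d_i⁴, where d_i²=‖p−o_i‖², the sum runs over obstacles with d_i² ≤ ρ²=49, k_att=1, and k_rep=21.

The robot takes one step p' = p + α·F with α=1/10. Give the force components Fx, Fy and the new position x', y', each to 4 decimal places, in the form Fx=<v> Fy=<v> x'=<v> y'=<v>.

F_att = 1·(g−p) = 1·(10,18) = (10.0000,18.0000)
o1: d²=277 > ρ²=49 → inactive
o2: d²=36 ≤ ρ²=49; F_rep = 21·(-6,0)/36² = (-0.0972,0.0000)
o3: d²=194 > ρ²=49 → inactive
F = F_att + ΣF_rep = (9.9028,18.0000)
p' = p + 1/10·F = (-2.0097,-4.2000)

Fx=9.9028 Fy=18.0000 x'=-2.0097 y'=-4.2000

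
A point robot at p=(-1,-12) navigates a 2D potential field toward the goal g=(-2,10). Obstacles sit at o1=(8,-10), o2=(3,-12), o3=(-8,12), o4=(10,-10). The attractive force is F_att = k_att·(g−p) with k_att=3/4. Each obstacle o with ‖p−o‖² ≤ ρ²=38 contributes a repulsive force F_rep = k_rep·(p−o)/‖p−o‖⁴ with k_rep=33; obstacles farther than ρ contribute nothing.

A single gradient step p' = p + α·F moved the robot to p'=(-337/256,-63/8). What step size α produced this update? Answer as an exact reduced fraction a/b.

α = 1/4

F_att = 3/4·(g−p) = 3/4·(-1,22) = (-0.7500,16.5000)
o1: d²=85 > ρ²=38 → inactive
o2: d²=16 ≤ ρ²=38; F_rep = 33·(-4,0)/16² = (-0.5156,0.0000)
o3: d²=625 > ρ²=38 → inactive
o4: d²=125 > ρ²=38 → inactive
F = F_att + ΣF_rep = (-1.2656,16.5000)
Δp = p'−p = (-0.3164,4.1250); α = Δx/Fx = (-81/256) / (-81/64) = 1/4
check: Δy/Fy = (33/8) / (33/2) = 1/4 ✓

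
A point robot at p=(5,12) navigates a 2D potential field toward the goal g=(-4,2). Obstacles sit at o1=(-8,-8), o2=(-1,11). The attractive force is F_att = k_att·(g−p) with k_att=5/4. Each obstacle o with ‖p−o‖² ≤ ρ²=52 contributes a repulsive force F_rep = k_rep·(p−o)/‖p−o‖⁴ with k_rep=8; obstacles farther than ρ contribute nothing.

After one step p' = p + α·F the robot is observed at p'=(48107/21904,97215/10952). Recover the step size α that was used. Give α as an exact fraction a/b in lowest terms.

α = 1/4

F_att = 5/4·(g−p) = 5/4·(-9,-10) = (-11.2500,-12.5000)
o1: d²=569 > ρ²=52 → inactive
o2: d²=37 ≤ ρ²=52; F_rep = 8·(6,1)/37² = (0.0351,0.0058)
F = F_att + ΣF_rep = (-11.2149,-12.4942)
Δp = p'−p = (-2.8037,-3.1235); α = Δx/Fx = (-61413/21904) / (-61413/5476) = 1/4
check: Δy/Fy = (-34209/10952) / (-34209/2738) = 1/4 ✓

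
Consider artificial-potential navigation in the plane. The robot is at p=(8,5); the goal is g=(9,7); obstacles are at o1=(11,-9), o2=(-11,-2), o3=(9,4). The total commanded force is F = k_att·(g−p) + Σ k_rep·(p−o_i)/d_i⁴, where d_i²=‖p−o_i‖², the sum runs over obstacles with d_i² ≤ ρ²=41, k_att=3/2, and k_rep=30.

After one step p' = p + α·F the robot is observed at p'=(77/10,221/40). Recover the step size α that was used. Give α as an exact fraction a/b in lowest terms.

F_att = 3/2·(g−p) = 3/2·(1,2) = (1.5000,3.0000)
o1: d²=205 > ρ²=41 → inactive
o2: d²=410 > ρ²=41 → inactive
o3: d²=2 ≤ ρ²=41; F_rep = 30·(-1,1)/2² = (-7.5000,7.5000)
F = F_att + ΣF_rep = (-6.0000,10.5000)
Δp = p'−p = (-0.3000,0.5250); α = Δx/Fx = (-3/10) / (-6) = 1/20
check: Δy/Fy = (21/40) / (21/2) = 1/20 ✓

α = 1/20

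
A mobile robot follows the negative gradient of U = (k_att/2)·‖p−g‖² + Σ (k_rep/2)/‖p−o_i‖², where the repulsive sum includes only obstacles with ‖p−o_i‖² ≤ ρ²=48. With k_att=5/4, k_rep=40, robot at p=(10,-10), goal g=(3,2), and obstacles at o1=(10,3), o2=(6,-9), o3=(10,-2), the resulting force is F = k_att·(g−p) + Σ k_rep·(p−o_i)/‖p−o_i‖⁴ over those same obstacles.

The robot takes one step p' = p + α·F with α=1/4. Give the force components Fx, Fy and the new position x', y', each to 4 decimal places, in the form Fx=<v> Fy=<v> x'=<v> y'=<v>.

Fx=-8.1964 Fy=14.8616 x'=7.9509 y'=-6.2846

F_att = 5/4·(g−p) = 5/4·(-7,12) = (-8.7500,15.0000)
o1: d²=169 > ρ²=48 → inactive
o2: d²=17 ≤ ρ²=48; F_rep = 40·(4,-1)/17² = (0.5536,-0.1384)
o3: d²=64 > ρ²=48 → inactive
F = F_att + ΣF_rep = (-8.1964,14.8616)
p' = p + 1/4·F = (7.9509,-6.2846)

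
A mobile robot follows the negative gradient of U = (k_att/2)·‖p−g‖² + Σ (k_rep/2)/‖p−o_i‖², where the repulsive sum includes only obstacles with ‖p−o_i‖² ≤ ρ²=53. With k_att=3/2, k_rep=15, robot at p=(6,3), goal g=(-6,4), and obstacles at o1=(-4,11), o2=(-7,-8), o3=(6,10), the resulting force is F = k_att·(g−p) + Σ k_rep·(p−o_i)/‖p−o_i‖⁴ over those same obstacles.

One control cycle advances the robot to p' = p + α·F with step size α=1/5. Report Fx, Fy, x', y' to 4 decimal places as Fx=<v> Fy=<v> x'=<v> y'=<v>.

Fx=-18.0000 Fy=1.4563 x'=2.4000 y'=3.2913

F_att = 3/2·(g−p) = 3/2·(-12,1) = (-18.0000,1.5000)
o1: d²=164 > ρ²=53 → inactive
o2: d²=290 > ρ²=53 → inactive
o3: d²=49 ≤ ρ²=53; F_rep = 15·(0,-7)/49² = (0.0000,-0.0437)
F = F_att + ΣF_rep = (-18.0000,1.4563)
p' = p + 1/5·F = (2.4000,3.2913)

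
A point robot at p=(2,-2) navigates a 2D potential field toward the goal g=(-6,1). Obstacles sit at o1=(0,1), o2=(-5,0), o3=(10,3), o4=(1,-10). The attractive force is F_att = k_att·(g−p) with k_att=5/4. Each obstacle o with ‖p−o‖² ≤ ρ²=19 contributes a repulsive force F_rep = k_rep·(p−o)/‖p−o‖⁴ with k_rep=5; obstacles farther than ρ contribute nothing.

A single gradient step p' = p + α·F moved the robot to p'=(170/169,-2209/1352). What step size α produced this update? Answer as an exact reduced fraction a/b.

α = 1/10

F_att = 5/4·(g−p) = 5/4·(-8,3) = (-10.0000,3.7500)
o1: d²=13 ≤ ρ²=19; F_rep = 5·(2,-3)/13² = (0.0592,-0.0888)
o2: d²=53 > ρ²=19 → inactive
o3: d²=89 > ρ²=19 → inactive
o4: d²=65 > ρ²=19 → inactive
F = F_att + ΣF_rep = (-9.9408,3.6612)
Δp = p'−p = (-0.9941,0.3661); α = Δx/Fx = (-168/169) / (-1680/169) = 1/10
check: Δy/Fy = (495/1352) / (2475/676) = 1/10 ✓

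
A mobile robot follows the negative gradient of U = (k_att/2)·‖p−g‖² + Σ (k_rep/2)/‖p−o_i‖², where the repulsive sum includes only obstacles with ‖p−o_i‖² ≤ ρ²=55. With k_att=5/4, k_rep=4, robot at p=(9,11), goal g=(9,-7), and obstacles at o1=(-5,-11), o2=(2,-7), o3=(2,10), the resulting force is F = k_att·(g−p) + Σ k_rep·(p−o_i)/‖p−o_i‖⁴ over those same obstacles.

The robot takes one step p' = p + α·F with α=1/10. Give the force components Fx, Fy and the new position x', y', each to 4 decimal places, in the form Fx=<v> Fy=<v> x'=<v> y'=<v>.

F_att = 5/4·(g−p) = 5/4·(0,-18) = (0.0000,-22.5000)
o1: d²=680 > ρ²=55 → inactive
o2: d²=373 > ρ²=55 → inactive
o3: d²=50 ≤ ρ²=55; F_rep = 4·(7,1)/50² = (0.0112,0.0016)
F = F_att + ΣF_rep = (0.0112,-22.4984)
p' = p + 1/10·F = (9.0011,8.7502)

Fx=0.0112 Fy=-22.4984 x'=9.0011 y'=8.7502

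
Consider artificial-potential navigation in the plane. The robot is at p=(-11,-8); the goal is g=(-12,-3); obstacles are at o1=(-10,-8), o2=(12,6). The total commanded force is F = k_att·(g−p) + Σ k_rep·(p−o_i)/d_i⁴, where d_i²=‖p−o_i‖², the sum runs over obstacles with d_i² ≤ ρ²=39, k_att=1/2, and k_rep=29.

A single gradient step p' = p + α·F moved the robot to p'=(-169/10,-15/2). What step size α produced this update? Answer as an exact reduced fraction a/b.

F_att = 1/2·(g−p) = 1/2·(-1,5) = (-0.5000,2.5000)
o1: d²=1 ≤ ρ²=39; F_rep = 29·(-1,0)/1² = (-29.0000,0.0000)
o2: d²=725 > ρ²=39 → inactive
F = F_att + ΣF_rep = (-29.5000,2.5000)
Δp = p'−p = (-5.9000,0.5000); α = Δx/Fx = (-59/10) / (-59/2) = 1/5
check: Δy/Fy = (1/2) / (5/2) = 1/5 ✓

α = 1/5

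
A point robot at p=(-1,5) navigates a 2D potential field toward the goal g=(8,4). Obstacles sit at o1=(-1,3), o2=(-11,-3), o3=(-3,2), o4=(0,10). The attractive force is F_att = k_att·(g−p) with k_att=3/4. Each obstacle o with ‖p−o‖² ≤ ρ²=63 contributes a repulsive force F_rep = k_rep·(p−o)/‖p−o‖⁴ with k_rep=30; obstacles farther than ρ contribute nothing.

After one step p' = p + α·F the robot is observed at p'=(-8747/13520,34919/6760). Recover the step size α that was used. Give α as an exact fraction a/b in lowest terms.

α = 1/20

F_att = 3/4·(g−p) = 3/4·(9,-1) = (6.7500,-0.7500)
o1: d²=4 ≤ ρ²=63; F_rep = 30·(0,2)/4² = (0.0000,3.7500)
o2: d²=164 > ρ²=63 → inactive
o3: d²=13 ≤ ρ²=63; F_rep = 30·(2,3)/13² = (0.3550,0.5325)
o4: d²=26 ≤ ρ²=63; F_rep = 30·(-1,-5)/26² = (-0.0444,-0.2219)
F = F_att + ΣF_rep = (7.0607,3.3107)
Δp = p'−p = (0.3530,0.1655); α = Δx/Fx = (4773/13520) / (4773/676) = 1/20
check: Δy/Fy = (1119/6760) / (1119/338) = 1/20 ✓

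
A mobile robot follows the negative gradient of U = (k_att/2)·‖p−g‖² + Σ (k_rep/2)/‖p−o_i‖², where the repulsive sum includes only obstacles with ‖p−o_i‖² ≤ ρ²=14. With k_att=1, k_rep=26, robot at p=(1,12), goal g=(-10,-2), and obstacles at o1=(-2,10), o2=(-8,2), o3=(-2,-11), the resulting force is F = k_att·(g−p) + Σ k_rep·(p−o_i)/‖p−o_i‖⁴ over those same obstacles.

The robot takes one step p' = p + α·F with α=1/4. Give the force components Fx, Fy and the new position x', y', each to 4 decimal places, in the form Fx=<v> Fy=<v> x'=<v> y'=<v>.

F_att = 1·(g−p) = 1·(-11,-14) = (-11.0000,-14.0000)
o1: d²=13 ≤ ρ²=14; F_rep = 26·(3,2)/13² = (0.4615,0.3077)
o2: d²=181 > ρ²=14 → inactive
o3: d²=538 > ρ²=14 → inactive
F = F_att + ΣF_rep = (-10.5385,-13.6923)
p' = p + 1/4·F = (-1.6346,8.5769)

Fx=-10.5385 Fy=-13.6923 x'=-1.6346 y'=8.5769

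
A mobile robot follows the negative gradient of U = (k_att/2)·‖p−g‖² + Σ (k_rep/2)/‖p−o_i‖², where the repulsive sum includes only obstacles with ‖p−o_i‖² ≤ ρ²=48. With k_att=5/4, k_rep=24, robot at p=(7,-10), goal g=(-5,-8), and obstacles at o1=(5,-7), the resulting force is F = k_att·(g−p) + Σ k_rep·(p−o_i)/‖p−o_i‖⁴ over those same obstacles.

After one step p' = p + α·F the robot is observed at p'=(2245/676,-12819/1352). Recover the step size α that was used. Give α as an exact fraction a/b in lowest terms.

F_att = 5/4·(g−p) = 5/4·(-12,2) = (-15.0000,2.5000)
o1: d²=13 ≤ ρ²=48; F_rep = 24·(2,-3)/13² = (0.2840,-0.4260)
F = F_att + ΣF_rep = (-14.7160,2.0740)
Δp = p'−p = (-3.6790,0.5185); α = Δx/Fx = (-2487/676) / (-2487/169) = 1/4
check: Δy/Fy = (701/1352) / (701/338) = 1/4 ✓

α = 1/4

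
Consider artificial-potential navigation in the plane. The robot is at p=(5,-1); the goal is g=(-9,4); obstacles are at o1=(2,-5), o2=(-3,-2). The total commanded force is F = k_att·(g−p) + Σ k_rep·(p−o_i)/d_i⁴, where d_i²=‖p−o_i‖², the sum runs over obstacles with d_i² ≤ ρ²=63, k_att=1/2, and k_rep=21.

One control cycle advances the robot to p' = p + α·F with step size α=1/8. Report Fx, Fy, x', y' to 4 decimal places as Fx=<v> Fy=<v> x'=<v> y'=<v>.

F_att = 1/2·(g−p) = 1/2·(-14,5) = (-7.0000,2.5000)
o1: d²=25 ≤ ρ²=63; F_rep = 21·(3,4)/25² = (0.1008,0.1344)
o2: d²=65 > ρ²=63 → inactive
F = F_att + ΣF_rep = (-6.8992,2.6344)
p' = p + 1/8·F = (4.1376,-0.6707)

Fx=-6.8992 Fy=2.6344 x'=4.1376 y'=-0.6707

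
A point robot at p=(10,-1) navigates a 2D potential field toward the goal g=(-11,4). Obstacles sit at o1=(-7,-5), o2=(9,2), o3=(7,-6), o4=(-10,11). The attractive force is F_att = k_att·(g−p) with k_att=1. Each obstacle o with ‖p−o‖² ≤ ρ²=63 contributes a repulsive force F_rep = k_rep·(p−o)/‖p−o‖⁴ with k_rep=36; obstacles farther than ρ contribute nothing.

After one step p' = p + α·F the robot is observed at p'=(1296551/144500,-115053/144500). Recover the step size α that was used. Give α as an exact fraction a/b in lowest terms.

F_att = 1·(g−p) = 1·(-21,5) = (-21.0000,5.0000)
o1: d²=305 > ρ²=63 → inactive
o2: d²=10 ≤ ρ²=63; F_rep = 36·(1,-3)/10² = (0.3600,-1.0800)
o3: d²=34 ≤ ρ²=63; F_rep = 36·(3,5)/34² = (0.0934,0.1557)
o4: d²=544 > ρ²=63 → inactive
F = F_att + ΣF_rep = (-20.5466,4.0757)
Δp = p'−p = (-1.0273,0.2038); α = Δx/Fx = (-148449/144500) / (-148449/7225) = 1/20
check: Δy/Fy = (29447/144500) / (29447/7225) = 1/20 ✓

α = 1/20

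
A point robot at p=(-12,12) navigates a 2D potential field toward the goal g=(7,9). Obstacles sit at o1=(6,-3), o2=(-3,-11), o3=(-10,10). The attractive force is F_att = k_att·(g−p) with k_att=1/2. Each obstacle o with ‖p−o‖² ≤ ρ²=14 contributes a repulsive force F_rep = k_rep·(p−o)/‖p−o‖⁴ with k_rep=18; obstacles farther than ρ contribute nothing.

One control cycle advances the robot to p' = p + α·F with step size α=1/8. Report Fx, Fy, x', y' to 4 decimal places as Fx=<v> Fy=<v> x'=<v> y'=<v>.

Fx=8.9375 Fy=-0.9375 x'=-10.8828 y'=11.8828

F_att = 1/2·(g−p) = 1/2·(19,-3) = (9.5000,-1.5000)
o1: d²=549 > ρ²=14 → inactive
o2: d²=610 > ρ²=14 → inactive
o3: d²=8 ≤ ρ²=14; F_rep = 18·(-2,2)/8² = (-0.5625,0.5625)
F = F_att + ΣF_rep = (8.9375,-0.9375)
p' = p + 1/8·F = (-10.8828,11.8828)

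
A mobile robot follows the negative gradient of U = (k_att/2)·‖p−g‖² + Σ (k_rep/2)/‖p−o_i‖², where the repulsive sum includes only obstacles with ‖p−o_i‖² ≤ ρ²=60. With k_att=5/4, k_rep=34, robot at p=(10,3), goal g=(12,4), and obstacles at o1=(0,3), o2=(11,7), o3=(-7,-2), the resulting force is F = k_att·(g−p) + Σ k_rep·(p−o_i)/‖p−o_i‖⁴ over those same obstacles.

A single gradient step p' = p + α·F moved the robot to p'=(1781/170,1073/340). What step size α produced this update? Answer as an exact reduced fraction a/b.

α = 1/5

F_att = 5/4·(g−p) = 5/4·(2,1) = (2.5000,1.2500)
o1: d²=100 > ρ²=60 → inactive
o2: d²=17 ≤ ρ²=60; F_rep = 34·(-1,-4)/17² = (-0.1176,-0.4706)
o3: d²=314 > ρ²=60 → inactive
F = F_att + ΣF_rep = (2.3824,0.7794)
Δp = p'−p = (0.4765,0.1559); α = Δx/Fx = (81/170) / (81/34) = 1/5
check: Δy/Fy = (53/340) / (53/68) = 1/5 ✓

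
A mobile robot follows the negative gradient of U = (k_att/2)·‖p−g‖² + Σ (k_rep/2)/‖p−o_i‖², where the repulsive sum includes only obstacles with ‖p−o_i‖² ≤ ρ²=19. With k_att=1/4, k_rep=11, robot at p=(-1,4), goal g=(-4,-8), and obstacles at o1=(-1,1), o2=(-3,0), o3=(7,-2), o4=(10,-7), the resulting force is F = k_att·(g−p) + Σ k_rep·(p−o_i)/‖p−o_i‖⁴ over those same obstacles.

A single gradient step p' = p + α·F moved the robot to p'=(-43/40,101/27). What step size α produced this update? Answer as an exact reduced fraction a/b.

α = 1/10

F_att = 1/4·(g−p) = 1/4·(-3,-12) = (-0.7500,-3.0000)
o1: d²=9 ≤ ρ²=19; F_rep = 11·(0,3)/9² = (0.0000,0.4074)
o2: d²=20 > ρ²=19 → inactive
o3: d²=100 > ρ²=19 → inactive
o4: d²=242 > ρ²=19 → inactive
F = F_att + ΣF_rep = (-0.7500,-2.5926)
Δp = p'−p = (-0.0750,-0.2593); α = Δx/Fx = (-3/40) / (-3/4) = 1/10
check: Δy/Fy = (-7/27) / (-70/27) = 1/10 ✓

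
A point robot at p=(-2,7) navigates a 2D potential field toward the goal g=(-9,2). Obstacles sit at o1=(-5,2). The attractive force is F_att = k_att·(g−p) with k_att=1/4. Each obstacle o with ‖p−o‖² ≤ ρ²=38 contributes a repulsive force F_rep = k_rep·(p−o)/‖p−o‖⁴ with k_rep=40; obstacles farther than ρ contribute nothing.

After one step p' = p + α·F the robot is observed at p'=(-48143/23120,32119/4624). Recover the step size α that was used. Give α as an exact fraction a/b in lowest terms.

α = 1/20

F_att = 1/4·(g−p) = 1/4·(-7,-5) = (-1.7500,-1.2500)
o1: d²=34 ≤ ρ²=38; F_rep = 40·(3,5)/34² = (0.1038,0.1730)
F = F_att + ΣF_rep = (-1.6462,-1.0770)
Δp = p'−p = (-0.0823,-0.0538); α = Δx/Fx = (-1903/23120) / (-1903/1156) = 1/20
check: Δy/Fy = (-249/4624) / (-1245/1156) = 1/20 ✓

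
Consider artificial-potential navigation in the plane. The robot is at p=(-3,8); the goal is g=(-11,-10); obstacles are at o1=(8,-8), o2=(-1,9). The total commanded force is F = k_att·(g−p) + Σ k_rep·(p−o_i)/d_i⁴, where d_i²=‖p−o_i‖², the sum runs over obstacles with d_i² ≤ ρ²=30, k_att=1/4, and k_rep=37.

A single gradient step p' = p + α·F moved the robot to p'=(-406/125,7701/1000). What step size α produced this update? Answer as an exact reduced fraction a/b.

α = 1/20

F_att = 1/4·(g−p) = 1/4·(-8,-18) = (-2.0000,-4.5000)
o1: d²=377 > ρ²=30 → inactive
o2: d²=5 ≤ ρ²=30; F_rep = 37·(-2,-1)/5² = (-2.9600,-1.4800)
F = F_att + ΣF_rep = (-4.9600,-5.9800)
Δp = p'−p = (-0.2480,-0.2990); α = Δx/Fx = (-31/125) / (-124/25) = 1/20
check: Δy/Fy = (-299/1000) / (-299/50) = 1/20 ✓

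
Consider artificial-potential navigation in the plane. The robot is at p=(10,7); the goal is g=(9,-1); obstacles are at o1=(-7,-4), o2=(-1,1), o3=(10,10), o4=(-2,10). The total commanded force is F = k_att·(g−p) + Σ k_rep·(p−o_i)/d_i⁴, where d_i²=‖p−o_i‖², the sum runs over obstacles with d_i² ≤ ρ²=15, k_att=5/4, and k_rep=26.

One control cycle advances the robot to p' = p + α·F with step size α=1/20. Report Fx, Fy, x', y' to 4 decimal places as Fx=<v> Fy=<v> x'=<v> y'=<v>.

F_att = 5/4·(g−p) = 5/4·(-1,-8) = (-1.2500,-10.0000)
o1: d²=410 > ρ²=15 → inactive
o2: d²=157 > ρ²=15 → inactive
o3: d²=9 ≤ ρ²=15; F_rep = 26·(0,-3)/9² = (0.0000,-0.9630)
o4: d²=153 > ρ²=15 → inactive
F = F_att + ΣF_rep = (-1.2500,-10.9630)
p' = p + 1/20·F = (9.9375,6.4519)

Fx=-1.2500 Fy=-10.9630 x'=9.9375 y'=6.4519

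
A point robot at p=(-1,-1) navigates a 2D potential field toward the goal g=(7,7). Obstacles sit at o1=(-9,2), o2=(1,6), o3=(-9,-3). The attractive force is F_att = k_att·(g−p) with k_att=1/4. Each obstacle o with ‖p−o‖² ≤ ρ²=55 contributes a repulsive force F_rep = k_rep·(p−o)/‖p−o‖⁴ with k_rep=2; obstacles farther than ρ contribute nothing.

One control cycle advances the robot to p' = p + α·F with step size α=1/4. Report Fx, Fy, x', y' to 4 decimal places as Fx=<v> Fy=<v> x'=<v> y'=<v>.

Fx=1.9986 Fy=1.9950 x'=-0.5004 y'=-0.5012

F_att = 1/4·(g−p) = 1/4·(8,8) = (2.0000,2.0000)
o1: d²=73 > ρ²=55 → inactive
o2: d²=53 ≤ ρ²=55; F_rep = 2·(-2,-7)/53² = (-0.0014,-0.0050)
o3: d²=68 > ρ²=55 → inactive
F = F_att + ΣF_rep = (1.9986,1.9950)
p' = p + 1/4·F = (-0.5004,-0.5012)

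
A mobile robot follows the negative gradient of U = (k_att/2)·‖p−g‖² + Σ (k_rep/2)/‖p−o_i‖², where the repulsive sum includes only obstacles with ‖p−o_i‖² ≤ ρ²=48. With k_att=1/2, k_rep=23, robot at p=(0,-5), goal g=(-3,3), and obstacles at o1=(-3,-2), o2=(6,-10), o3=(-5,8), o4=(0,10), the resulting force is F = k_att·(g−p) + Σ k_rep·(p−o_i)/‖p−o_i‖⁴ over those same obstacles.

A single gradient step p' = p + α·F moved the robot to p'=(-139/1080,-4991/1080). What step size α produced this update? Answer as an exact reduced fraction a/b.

α = 1/10

F_att = 1/2·(g−p) = 1/2·(-3,8) = (-1.5000,4.0000)
o1: d²=18 ≤ ρ²=48; F_rep = 23·(3,-3)/18² = (0.2130,-0.2130)
o2: d²=61 > ρ²=48 → inactive
o3: d²=194 > ρ²=48 → inactive
o4: d²=225 > ρ²=48 → inactive
F = F_att + ΣF_rep = (-1.2870,3.7870)
Δp = p'−p = (-0.1287,0.3787); α = Δx/Fx = (-139/1080) / (-139/108) = 1/10
check: Δy/Fy = (409/1080) / (409/108) = 1/10 ✓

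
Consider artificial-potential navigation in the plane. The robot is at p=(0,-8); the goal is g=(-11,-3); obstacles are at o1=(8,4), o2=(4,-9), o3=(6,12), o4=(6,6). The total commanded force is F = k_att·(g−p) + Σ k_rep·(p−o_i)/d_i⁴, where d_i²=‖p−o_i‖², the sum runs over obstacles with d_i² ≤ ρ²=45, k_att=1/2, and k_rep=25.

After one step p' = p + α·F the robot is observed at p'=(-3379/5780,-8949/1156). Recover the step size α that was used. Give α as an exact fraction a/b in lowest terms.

α = 1/10

F_att = 1/2·(g−p) = 1/2·(-11,5) = (-5.5000,2.5000)
o1: d²=208 > ρ²=45 → inactive
o2: d²=17 ≤ ρ²=45; F_rep = 25·(-4,1)/17² = (-0.3460,0.0865)
o3: d²=436 > ρ²=45 → inactive
o4: d²=232 > ρ²=45 → inactive
F = F_att + ΣF_rep = (-5.8460,2.5865)
Δp = p'−p = (-0.5846,0.2587); α = Δx/Fx = (-3379/5780) / (-3379/578) = 1/10
check: Δy/Fy = (299/1156) / (1495/578) = 1/10 ✓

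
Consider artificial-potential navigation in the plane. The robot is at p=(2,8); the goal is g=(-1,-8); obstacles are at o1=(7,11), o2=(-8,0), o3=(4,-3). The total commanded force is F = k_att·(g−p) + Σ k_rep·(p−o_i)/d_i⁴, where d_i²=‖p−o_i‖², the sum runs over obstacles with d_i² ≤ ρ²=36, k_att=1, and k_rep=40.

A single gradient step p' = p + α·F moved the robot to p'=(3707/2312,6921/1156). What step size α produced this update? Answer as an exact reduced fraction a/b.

α = 1/8

F_att = 1·(g−p) = 1·(-3,-16) = (-3.0000,-16.0000)
o1: d²=34 ≤ ρ²=36; F_rep = 40·(-5,-3)/34² = (-0.1730,-0.1038)
o2: d²=164 > ρ²=36 → inactive
o3: d²=125 > ρ²=36 → inactive
F = F_att + ΣF_rep = (-3.1730,-16.1038)
Δp = p'−p = (-0.3966,-2.0130); α = Δx/Fx = (-917/2312) / (-917/289) = 1/8
check: Δy/Fy = (-2327/1156) / (-4654/289) = 1/8 ✓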